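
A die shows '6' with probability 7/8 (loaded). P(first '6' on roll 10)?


Geometric: P(X=10) = (1-p)^(k-1)×p = (1/8)^9×7/8 = 7/1073741824

P(X=10) = 7/1073741824 ≈ 0.00%


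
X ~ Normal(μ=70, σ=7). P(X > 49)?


z = (49-70)/7 = -3.0
P(X > 49) = 1 - P(Z ≤ -3.0) = 1 - 0.0013 = 0.9987

P(X > 49) ≈ 0.9987


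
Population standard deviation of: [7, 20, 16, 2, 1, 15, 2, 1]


Mean = 64/8 = 8
  (7-8)²=1
  (20-8)²=144
  (16-8)²=64
  (2-8)²=36
  (1-8)²=49
  (15-8)²=49
  (2-8)²=36
  (1-8)²=49
Σ(x-μ)² = 428
σ² = 428/8 = 107/2

σ = √(107/2) ≈ 7.3144


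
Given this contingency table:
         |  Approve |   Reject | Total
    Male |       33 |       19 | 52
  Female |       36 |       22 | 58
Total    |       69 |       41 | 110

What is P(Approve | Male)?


P(Approve | Male) = 33/(33+19) = 33/52

P(Approve|Male) = 33/52 ≈ 63.46%


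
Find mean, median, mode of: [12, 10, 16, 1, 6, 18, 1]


Sorted: [1, 1, 6, 10, 12, 16, 18]
Mean = 64/7
Median = 10
Freq: {12: 1, 10: 1, 16: 1, 1: 2, 6: 1, 18: 1}
Mode: [1]

Mean=64/7, Median=10, Mode=1


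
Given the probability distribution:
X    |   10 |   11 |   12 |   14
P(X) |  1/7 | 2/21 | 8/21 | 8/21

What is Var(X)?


E[X] = 260/21
E[X²] = 466/3
Var(X) = E[X²] - (E[X])² = 466/3 - 67600/441 = 902/441

Var(X) = 902/441 ≈ 2.0454


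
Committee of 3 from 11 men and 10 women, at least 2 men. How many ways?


Count by #men:
  2M,1W: C(11,2)×C(10,1)=550
  3M,0W: C(11,3)×C(10,0)=165
Total = 715

715


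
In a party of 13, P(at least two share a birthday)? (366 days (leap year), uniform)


P(all different) = Π(366-i)/366 for i=0..12
= 0.806071
P(match) = 1 - 0.806071 = 0.193929

P ≈ 0.1939 ≈ 19.39%


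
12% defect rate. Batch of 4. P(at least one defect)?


P(all good) = (22/25)^4 = 234256/390625
P(≥1 defect) = 156369/390625

P = 156369/390625 ≈ 40.03%


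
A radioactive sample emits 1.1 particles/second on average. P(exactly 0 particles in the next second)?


Poisson(λ=1.1): P(X=0) = e^(-λ)×λ^k/k!
= e^(-1.1) × 1.1^0 / 0!
≈ 0.3328710837 × 1 / 1 ≈ 0.332871

P(X=0) ≈ 0.332871 ≈ 33.29%


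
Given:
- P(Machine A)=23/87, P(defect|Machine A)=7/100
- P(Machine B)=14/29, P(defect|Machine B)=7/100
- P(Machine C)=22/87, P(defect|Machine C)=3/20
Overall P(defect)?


P(B) = Σ P(B|Aᵢ)×P(Aᵢ)
  7/100×23/87 = 161/8700
  7/100×14/29 = 49/1450
  3/20×22/87 = 11/290
Sum = 157/1740

P(defect) = 157/1740 ≈ 9.02%


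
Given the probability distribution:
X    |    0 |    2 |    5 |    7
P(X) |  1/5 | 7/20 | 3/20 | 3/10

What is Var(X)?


E[X] = 71/20
E[X²] = 397/20
Var(X) = E[X²] - (E[X])² = 397/20 - 5041/400 = 2899/400

Var(X) = 2899/400 ≈ 7.2475


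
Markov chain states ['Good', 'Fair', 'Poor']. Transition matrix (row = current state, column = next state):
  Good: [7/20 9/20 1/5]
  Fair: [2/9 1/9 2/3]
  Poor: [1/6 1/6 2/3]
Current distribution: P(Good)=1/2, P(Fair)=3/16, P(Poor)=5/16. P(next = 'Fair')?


P(next=Fair) = Σᵢ P(now=i)×P(i→Fair)
= 1/2×9/20 + 3/16×1/9 + 5/16×1/6
= 9/40 + 1/48 + 5/96 = 143/480

P = 143/480 ≈ 0.2979


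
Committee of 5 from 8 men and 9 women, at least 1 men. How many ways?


Count by #men:
  1M,4W: C(8,1)×C(9,4)=1008
  2M,3W: C(8,2)×C(9,3)=2352
  3M,2W: C(8,3)×C(9,2)=2016
  4M,1W: C(8,4)×C(9,1)=630
  5M,0W: C(8,5)×C(9,0)=56
Total = 6062

6062


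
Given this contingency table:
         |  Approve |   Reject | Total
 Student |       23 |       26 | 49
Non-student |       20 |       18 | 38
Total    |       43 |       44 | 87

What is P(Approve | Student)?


P(Approve | Student) = 23/(23+26) = 23/49

P(Approve|Student) = 23/49 ≈ 46.94%


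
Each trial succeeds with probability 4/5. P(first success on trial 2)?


Geometric: P(X=2) = (1-p)^(k-1)×p = (1/5)^1×4/5 = 4/25

P(X=2) = 4/25 ≈ 16.00%


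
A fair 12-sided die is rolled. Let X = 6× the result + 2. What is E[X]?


E[die] = (1+12)/2 = 13/2
E[X] = 6×13/2 + 2 = 41

E[X] = 41


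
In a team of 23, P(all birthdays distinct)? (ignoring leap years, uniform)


P(all different) = Π(365-i)/365 for i=0..22
= (365/365)×(364/365)×...×(343/365)
= 0.492703

P ≈ 0.4927 ≈ 49.27%


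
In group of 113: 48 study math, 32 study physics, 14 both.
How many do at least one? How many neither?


|A∪B| = 48+32-14 = 66
Neither = 113-66 = 47

At least one: 66; Neither: 47


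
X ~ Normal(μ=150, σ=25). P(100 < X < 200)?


z₁=(100-150)/25=-2.0, z₂=(200-150)/25=2.0
P = Φ(2.0) - Φ(-2.0) = 0.977250 - 0.022750 = 0.954500 ≈ 0.9545

P(100 < X < 200) ≈ 0.9545


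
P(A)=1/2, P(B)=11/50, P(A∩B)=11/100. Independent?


P(A)×P(B) = 11/100
P(A∩B) = 11/100
Equal ✓ → Independent

Yes, independent


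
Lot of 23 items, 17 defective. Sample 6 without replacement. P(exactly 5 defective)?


Hypergeometric: C(17,5)×C(6,1)/C(23,6)
= 6188×6/100947 = 1768/4807

P(X=5) = 1768/4807 ≈ 36.78%


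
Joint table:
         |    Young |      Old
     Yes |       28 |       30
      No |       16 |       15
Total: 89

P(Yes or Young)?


P(Yes∨Young) = P(Yes) + P(Young) - P(Yes∧Young)
= (58 + 44 - 28)/89 = 74/89

P = 74/89 ≈ 83.15%


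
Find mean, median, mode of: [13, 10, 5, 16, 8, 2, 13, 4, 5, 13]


Sorted: [2, 4, 5, 5, 8, 10, 13, 13, 13, 16]
Mean = 89/10
Median = 9
Freq: {13: 3, 10: 1, 5: 2, 16: 1, 8: 1, 2: 1, 4: 1}
Mode: [13]

Mean=89/10, Median=9, Mode=13


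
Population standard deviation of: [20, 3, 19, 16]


Mean = 58/4 = 29/2
  (20-29/2)²=121/4
  (3-29/2)²=529/4
  (19-29/2)²=81/4
  (16-29/2)²=9/4
Σ(x-μ)² = 185
σ² = 185/4

σ = √(185/4) ≈ 6.8007


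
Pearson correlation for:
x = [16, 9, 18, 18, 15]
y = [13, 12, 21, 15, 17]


n=5, Σx=76, Σy=78, Σxy=1219, Σx²=1210, Σy²=1268
r = (5×1219 - 76×78)/√((5×1210 - 76²)(5×1268 - 78²))
= 167/√(274×256) = 167/√70144 ≈ 167/264.8471 ≈ 0.6306

r ≈ 0.6306


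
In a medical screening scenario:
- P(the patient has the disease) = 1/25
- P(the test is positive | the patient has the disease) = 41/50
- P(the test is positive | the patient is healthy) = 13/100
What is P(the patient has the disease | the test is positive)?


Using Bayes' theorem:
P(A|B) = P(B|A)·P(A) / P(B)

P(the test is positive) = 41/50 × 1/25 + 13/100 × 24/25
= 41/1250 + 78/625 = 197/1250

P(the patient has the disease|the test is positive) = (41/1250) / (197/1250) = 41/197

P(the patient has the disease|the test is positive) = 41/197 ≈ 20.81%


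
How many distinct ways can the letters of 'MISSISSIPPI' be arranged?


Letters: 11, freq: {'M': 1, 'I': 4, 'S': 4, 'P': 2}
11!/(1!×4!×4!×2!) = 39916800/1152 = 34650

34650


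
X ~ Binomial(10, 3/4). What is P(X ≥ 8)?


P(X ≥ 8) = Σ P(X=i) for i=8..10
P(X=8) = 295245/1048576
P(X=9) = 98415/524288
P(X=10) = 59049/1048576
Sum = 137781/262144

P(X ≥ 8) = 137781/262144 ≈ 52.56%


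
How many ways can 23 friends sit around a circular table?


Circular arrangements of 23 distinct objects: fix one position to break rotational symmetry.
(n-1)! = 22! = 1124000727777607680000

1124000727777607680000


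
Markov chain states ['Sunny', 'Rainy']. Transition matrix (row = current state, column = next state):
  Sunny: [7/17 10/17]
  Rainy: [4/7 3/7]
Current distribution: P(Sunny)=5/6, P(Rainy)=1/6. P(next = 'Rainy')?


P(next=Rainy) = Σᵢ P(now=i)×P(i→Rainy)
= 5/6×10/17 + 1/6×3/7
= 25/51 + 1/14 = 401/714

P = 401/714 ≈ 0.5616


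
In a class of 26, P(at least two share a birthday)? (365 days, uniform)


P(all different) = Π(365-i)/365 for i=0..25
= 0.401759
P(match) = 1 - 0.401759 = 0.598241

P ≈ 0.5982 ≈ 59.82%


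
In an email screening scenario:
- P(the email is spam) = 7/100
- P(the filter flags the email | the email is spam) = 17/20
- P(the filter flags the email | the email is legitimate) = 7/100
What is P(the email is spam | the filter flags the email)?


Using Bayes' theorem:
P(A|B) = P(B|A)·P(A) / P(B)

P(the filter flags the email) = 17/20 × 7/100 + 7/100 × 93/100
= 119/2000 + 651/10000 = 623/5000

P(the email is spam|the filter flags the email) = (119/2000) / (623/5000) = 85/178

P(the email is spam|the filter flags the email) = 85/178 ≈ 47.75%


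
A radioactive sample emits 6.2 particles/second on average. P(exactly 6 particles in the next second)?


Poisson(λ=6.2): P(X=6) = e^(-λ)×λ^k/k!
= e^(-6.2) × 6.2^6 / 6!
≈ 0.002029430636 × 56800.235584 / 720 ≈ 0.160100

P(X=6) ≈ 0.160100 ≈ 16.01%


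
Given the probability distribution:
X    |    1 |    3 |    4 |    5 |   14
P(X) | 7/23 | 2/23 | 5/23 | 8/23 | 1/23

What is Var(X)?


E[X] = 87/23
E[X²] = 501/23
Var(X) = E[X²] - (E[X])² = 501/23 - 7569/529 = 3954/529

Var(X) = 3954/529 ≈ 7.4745


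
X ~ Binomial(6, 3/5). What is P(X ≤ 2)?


P(X ≤ 2) = Σ P(X=i) for i=0..2
P(X=0) = 64/15625
P(X=1) = 576/15625
P(X=2) = 432/3125
Sum = 112/625

P(X ≤ 2) = 112/625 ≈ 17.92%


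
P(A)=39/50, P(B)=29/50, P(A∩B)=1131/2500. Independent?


P(A)×P(B) = 1131/2500
P(A∩B) = 1131/2500
Equal ✓ → Independent

Yes, independent


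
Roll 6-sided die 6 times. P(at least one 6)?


P(no 6)^6 = (5/6)^6 = 15625/46656
P(≥1) = 1 - 15625/46656 = 31031/46656

P = 31031/46656 ≈ 66.51%


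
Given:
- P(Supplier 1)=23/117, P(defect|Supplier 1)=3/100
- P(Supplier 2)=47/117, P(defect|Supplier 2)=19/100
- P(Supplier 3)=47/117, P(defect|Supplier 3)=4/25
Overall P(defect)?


P(B) = Σ P(B|Aᵢ)×P(Aᵢ)
  3/100×23/117 = 23/3900
  19/100×47/117 = 893/11700
  4/25×47/117 = 188/2925
Sum = 857/5850

P(defect) = 857/5850 ≈ 14.65%


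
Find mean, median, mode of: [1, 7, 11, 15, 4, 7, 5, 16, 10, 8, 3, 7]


Sorted: [1, 3, 4, 5, 7, 7, 7, 8, 10, 11, 15, 16]
Mean = 94/12 = 47/6
Median = 7
Freq: {1: 1, 7: 3, 11: 1, 15: 1, 4: 1, 5: 1, 16: 1, 10: 1, 8: 1, 3: 1}
Mode: [7]

Mean=47/6, Median=7, Mode=7


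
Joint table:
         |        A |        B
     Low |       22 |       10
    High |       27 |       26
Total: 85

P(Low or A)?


P(Low∨A) = P(Low) + P(A) - P(Low∧A)
= (32 + 49 - 22)/85 = 59/85

P = 59/85 ≈ 69.41%


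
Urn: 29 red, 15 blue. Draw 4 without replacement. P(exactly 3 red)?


Hypergeometric: C(29,3)×C(15,1)/C(44,4)
= 3654×15/135751 = 7830/19393

P(X=3) = 7830/19393 ≈ 40.38%


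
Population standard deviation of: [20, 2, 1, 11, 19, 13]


Mean = 66/6 = 11
  (20-11)²=81
  (2-11)²=81
  (1-11)²=100
  (11-11)²=0
  (19-11)²=64
  (13-11)²=4
Σ(x-μ)² = 330
σ² = 330/6 = 55

σ = √(55) ≈ 7.4162


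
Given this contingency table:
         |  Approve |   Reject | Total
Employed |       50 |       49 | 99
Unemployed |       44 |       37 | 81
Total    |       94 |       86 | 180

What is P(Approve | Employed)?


P(Approve | Employed) = 50/(50+49) = 50/99

P(Approve|Employed) = 50/99 ≈ 50.51%


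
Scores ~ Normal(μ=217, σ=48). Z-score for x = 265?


z = (x - μ)/σ = (265 - 217)/48 = 1.0

z = 1.0


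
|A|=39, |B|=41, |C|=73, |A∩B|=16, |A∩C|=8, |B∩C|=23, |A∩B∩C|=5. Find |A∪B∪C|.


|A∪B∪C| = 39+41+73-16-8-23+5 = 111

|A∪B∪C| = 111


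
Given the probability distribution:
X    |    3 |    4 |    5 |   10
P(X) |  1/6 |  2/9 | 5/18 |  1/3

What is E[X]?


E[X] = Σ x·P(X=x)
= (3)×(1/6) + (4)×(2/9) + (5)×(5/18) + (10)×(1/3)
= 55/9

E[X] = 55/9


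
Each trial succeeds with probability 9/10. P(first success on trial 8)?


Geometric: P(X=8) = (1-p)^(k-1)×p = (1/10)^7×9/10 = 9/100000000

P(X=8) = 9/100000000 ≈ 0.00%


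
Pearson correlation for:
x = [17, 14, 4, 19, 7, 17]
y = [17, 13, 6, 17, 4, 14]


n=6, Σx=78, Σy=71, Σxy=1084, Σx²=1200, Σy²=995
r = (6×1084 - 78×71)/√((6×1200 - 78²)(6×995 - 71²))
= 966/√(1116×929) = 966/√1036764 ≈ 966/1018.2161 ≈ 0.9487

r ≈ 0.9487


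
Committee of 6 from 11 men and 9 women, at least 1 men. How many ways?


Count by #men:
  1M,5W: C(11,1)×C(9,5)=1386
  2M,4W: C(11,2)×C(9,4)=6930
  3M,3W: C(11,3)×C(9,3)=13860
  4M,2W: C(11,4)×C(9,2)=11880
  5M,1W: C(11,5)×C(9,1)=4158
  6M,0W: C(11,6)×C(9,0)=462
Total = 38676

38676


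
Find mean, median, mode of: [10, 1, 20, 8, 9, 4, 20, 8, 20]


Sorted: [1, 4, 8, 8, 9, 10, 20, 20, 20]
Mean = 100/9
Median = 9
Freq: {10: 1, 1: 1, 20: 3, 8: 2, 9: 1, 4: 1}
Mode: [20]

Mean=100/9, Median=9, Mode=20


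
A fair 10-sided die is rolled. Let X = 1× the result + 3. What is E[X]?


E[die] = (1+10)/2 = 11/2
E[X] = 1×11/2 + 3 = 17/2

E[X] = 17/2


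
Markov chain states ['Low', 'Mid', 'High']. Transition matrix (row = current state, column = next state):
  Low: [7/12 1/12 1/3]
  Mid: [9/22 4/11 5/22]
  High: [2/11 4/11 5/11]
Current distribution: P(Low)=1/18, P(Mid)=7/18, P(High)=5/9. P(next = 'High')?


P(next=High) = Σᵢ P(now=i)×P(i→High)
= 1/18×1/3 + 7/18×5/22 + 5/9×5/11
= 1/54 + 35/396 + 25/99 = 427/1188

P = 427/1188 ≈ 0.3594


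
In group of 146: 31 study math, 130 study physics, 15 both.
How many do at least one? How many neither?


|A∪B| = 31+130-15 = 146
Neither = 146-146 = 0

At least one: 146; Neither: 0


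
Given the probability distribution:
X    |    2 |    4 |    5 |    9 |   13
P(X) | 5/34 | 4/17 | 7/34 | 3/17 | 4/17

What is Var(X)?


E[X] = 235/34
E[X²] = 2161/34
Var(X) = E[X²] - (E[X])² = 2161/34 - 55225/1156 = 18249/1156

Var(X) = 18249/1156 ≈ 15.7863


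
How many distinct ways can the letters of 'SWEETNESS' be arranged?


Letters: 9, freq: {'S': 3, 'W': 1, 'E': 3, 'T': 1, 'N': 1}
9!/(3!×1!×3!×1!×1!) = 362880/36 = 10080

10080


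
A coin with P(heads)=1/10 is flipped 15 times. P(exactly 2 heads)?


Binomial: P(X=2) = C(15,2)×p^2×(1-p)^13
= 105 × 1/100 × 2541865828329/10000000000000 = 53379182394909/200000000000000

P(X=2) = 53379182394909/200000000000000 ≈ 26.69%


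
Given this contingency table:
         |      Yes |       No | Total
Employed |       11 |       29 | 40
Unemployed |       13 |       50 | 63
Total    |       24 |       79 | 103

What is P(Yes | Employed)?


P(Yes | Employed) = 11/(11+29) = 11/40

P(Yes|Employed) = 11/40 ≈ 27.50%


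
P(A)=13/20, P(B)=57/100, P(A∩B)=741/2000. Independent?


P(A)×P(B) = 741/2000
P(A∩B) = 741/2000
Equal ✓ → Independent

Yes, independent


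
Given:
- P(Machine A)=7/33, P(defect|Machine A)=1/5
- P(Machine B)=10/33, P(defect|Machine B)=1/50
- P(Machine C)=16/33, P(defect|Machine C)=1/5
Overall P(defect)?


P(B) = Σ P(B|Aᵢ)×P(Aᵢ)
  1/5×7/33 = 7/165
  1/50×10/33 = 1/165
  1/5×16/33 = 16/165
Sum = 8/55

P(defect) = 8/55 ≈ 14.55%


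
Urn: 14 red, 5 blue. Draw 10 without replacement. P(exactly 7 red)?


Hypergeometric: C(14,7)×C(5,3)/C(19,10)
= 3432×10/92378 = 120/323

P(X=7) = 120/323 ≈ 37.15%


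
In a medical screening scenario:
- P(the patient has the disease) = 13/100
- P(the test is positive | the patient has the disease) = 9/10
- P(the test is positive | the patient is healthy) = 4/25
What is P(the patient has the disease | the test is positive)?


Using Bayes' theorem:
P(A|B) = P(B|A)·P(A) / P(B)

P(the test is positive) = 9/10 × 13/100 + 4/25 × 87/100
= 117/1000 + 87/625 = 1281/5000

P(the patient has the disease|the test is positive) = (117/1000) / (1281/5000) = 195/427

P(the patient has the disease|the test is positive) = 195/427 ≈ 45.67%


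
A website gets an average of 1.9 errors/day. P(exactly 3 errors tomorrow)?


Poisson(λ=1.9): P(X=3) = e^(-λ)×λ^k/k!
= e^(-1.9) × 1.9^3 / 3!
≈ 0.1495686192 × 6.859 / 6 ≈ 0.170982

P(X=3) ≈ 0.170982 ≈ 17.10%


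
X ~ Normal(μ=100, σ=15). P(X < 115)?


z = (115-100)/15 = 1.0
P(Z < 1.0) = 0.8413

P(X < 115) ≈ 0.8413


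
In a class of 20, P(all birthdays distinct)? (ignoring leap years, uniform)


P(all different) = Π(365-i)/365 for i=0..19
= (365/365)×(364/365)×...×(346/365)
= 0.588562

P ≈ 0.5886 ≈ 58.86%


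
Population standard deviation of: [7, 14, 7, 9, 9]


Mean = 46/5
  (7-46/5)²=121/25
  (14-46/5)²=576/25
  (7-46/5)²=121/25
  (9-46/5)²=1/25
  (9-46/5)²=1/25
Σ(x-μ)² = 164/5
σ² = (164/5)/5 = 164/25

σ = √(164/25) ≈ 2.5612


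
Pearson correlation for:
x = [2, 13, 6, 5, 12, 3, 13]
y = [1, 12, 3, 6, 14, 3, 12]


n=7, Σx=54, Σy=51, Σxy=539, Σx²=556, Σy²=539
r = (7×539 - 54×51)/√((7×556 - 54²)(7×539 - 51²))
= 1019/√(976×1172) = 1019/√1143872 ≈ 1019/1069.5195 ≈ 0.9528

r ≈ 0.9528


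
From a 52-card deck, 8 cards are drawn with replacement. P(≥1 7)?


P(not a 7) = 48/52 = 12/13
P(none in 8 draws) = (12/13)^8 = 429981696/815730721
P(≥1 7) = 1 - 429981696/815730721 = 385749025/815730721

P = 385749025/815730721 ≈ 47.29%


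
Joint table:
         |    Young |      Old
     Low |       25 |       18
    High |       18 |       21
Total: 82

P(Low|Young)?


P(Low|Young) = 25/(25+18) = 25/43

P = 25/43 ≈ 58.14%


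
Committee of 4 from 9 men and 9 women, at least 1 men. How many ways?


Count by #men:
  1M,3W: C(9,1)×C(9,3)=756
  2M,2W: C(9,2)×C(9,2)=1296
  3M,1W: C(9,3)×C(9,1)=756
  4M,0W: C(9,4)×C(9,0)=126
Total = 2934

2934


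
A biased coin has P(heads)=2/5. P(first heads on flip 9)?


Geometric: P(X=9) = (1-p)^(k-1)×p = (3/5)^8×2/5 = 13122/1953125

P(X=9) = 13122/1953125 ≈ 0.67%


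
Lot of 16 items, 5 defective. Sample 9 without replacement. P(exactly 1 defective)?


Hypergeometric: C(5,1)×C(11,8)/C(16,9)
= 5×165/11440 = 15/208

P(X=1) = 15/208 ≈ 7.21%


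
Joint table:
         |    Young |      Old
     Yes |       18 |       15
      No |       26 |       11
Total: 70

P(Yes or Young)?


P(Yes∨Young) = P(Yes) + P(Young) - P(Yes∧Young)
= (33 + 44 - 18)/70 = 59/70

P = 59/70 ≈ 84.29%


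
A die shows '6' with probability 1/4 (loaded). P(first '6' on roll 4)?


Geometric: P(X=4) = (1-p)^(k-1)×p = (3/4)^3×1/4 = 27/256

P(X=4) = 27/256 ≈ 10.55%


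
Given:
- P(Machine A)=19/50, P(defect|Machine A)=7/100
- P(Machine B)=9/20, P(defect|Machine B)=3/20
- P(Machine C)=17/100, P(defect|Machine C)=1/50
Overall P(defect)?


P(B) = Σ P(B|Aᵢ)×P(Aᵢ)
  7/100×19/50 = 133/5000
  3/20×9/20 = 27/400
  1/50×17/100 = 17/5000
Sum = 39/400

P(defect) = 39/400 ≈ 9.75%


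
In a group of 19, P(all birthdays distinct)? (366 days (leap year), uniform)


P(all different) = Π(366-i)/366 for i=0..18
= (366/366)×(365/366)×...×(348/366)
= 0.621705

P ≈ 0.6217 ≈ 62.17%


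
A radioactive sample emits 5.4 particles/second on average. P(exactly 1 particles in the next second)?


Poisson(λ=5.4): P(X=1) = e^(-λ)×λ^k/k!
= e^(-5.4) × 5.4^1 / 1!
≈ 0.004516580943 × 5.4 / 1 ≈ 0.024390

P(X=1) ≈ 0.024390 ≈ 2.44%


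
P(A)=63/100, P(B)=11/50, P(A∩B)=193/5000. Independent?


P(A)×P(B) = 693/5000
P(A∩B) = 193/5000
Not equal → NOT independent

No, not independent


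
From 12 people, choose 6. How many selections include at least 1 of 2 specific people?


Complement: C(12,6) - C(10,6) = 924 - 210 = 714

714


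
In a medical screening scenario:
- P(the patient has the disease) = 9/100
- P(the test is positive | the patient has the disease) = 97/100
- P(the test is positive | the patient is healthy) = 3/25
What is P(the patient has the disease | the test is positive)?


Using Bayes' theorem:
P(A|B) = P(B|A)·P(A) / P(B)

P(the test is positive) = 97/100 × 9/100 + 3/25 × 91/100
= 873/10000 + 273/2500 = 393/2000

P(the patient has the disease|the test is positive) = (873/10000) / (393/2000) = 291/655

P(the patient has the disease|the test is positive) = 291/655 ≈ 44.43%


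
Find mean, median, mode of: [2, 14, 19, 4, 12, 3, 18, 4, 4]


Sorted: [2, 3, 4, 4, 4, 12, 14, 18, 19]
Mean = 80/9
Median = 4
Freq: {2: 1, 14: 1, 19: 1, 4: 3, 12: 1, 3: 1, 18: 1}
Mode: [4]

Mean=80/9, Median=4, Mode=4


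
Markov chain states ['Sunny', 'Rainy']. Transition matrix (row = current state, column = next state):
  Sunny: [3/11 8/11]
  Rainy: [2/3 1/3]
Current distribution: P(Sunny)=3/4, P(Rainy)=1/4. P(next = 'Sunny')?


P(next=Sunny) = Σᵢ P(now=i)×P(i→Sunny)
= 3/4×3/11 + 1/4×2/3
= 9/44 + 1/6 = 49/132

P = 49/132 ≈ 0.3712


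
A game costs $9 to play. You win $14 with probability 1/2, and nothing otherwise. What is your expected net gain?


E[gain] = (14-9)×1/2 + (-9)×1/2
= 5/2 - 9/2 = -2

Expected net gain = $-2 ≈ $-2.00


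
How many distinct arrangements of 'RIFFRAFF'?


Letters: 8, freq: {'R': 2, 'I': 1, 'F': 4, 'A': 1}
8!/(2!×1!×4!×1!) = 40320/48 = 840

840


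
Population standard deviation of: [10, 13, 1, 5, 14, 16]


Mean = 59/6
  (10-59/6)²=1/36
  (13-59/6)²=361/36
  (1-59/6)²=2809/36
  (5-59/6)²=841/36
  (14-59/6)²=625/36
  (16-59/6)²=1369/36
Σ(x-μ)² = 1001/6
σ² = (1001/6)/6 = 1001/36

σ = √(1001/36) ≈ 5.2731


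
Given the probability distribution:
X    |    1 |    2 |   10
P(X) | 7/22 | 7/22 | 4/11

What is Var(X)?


E[X] = 101/22
E[X²] = 835/22
Var(X) = E[X²] - (E[X])² = 835/22 - 10201/484 = 8169/484

Var(X) = 8169/484 ≈ 16.8781


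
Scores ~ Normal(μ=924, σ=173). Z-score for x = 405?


z = (x - μ)/σ = (405 - 924)/173 = -3.0

z = -3.0


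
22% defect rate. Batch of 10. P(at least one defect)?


P(all good) = (39/50)^10 = 8140406085191601/97656250000000000
P(≥1 defect) = 89515843914808399/97656250000000000

P = 89515843914808399/97656250000000000 ≈ 91.66%


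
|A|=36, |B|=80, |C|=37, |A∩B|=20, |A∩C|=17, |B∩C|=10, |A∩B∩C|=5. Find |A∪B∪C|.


|A∪B∪C| = 36+80+37-20-17-10+5 = 111

|A∪B∪C| = 111


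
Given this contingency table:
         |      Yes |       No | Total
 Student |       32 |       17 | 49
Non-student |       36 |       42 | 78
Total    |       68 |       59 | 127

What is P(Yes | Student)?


P(Yes | Student) = 32/(32+17) = 32/49

P(Yes|Student) = 32/49 ≈ 65.31%


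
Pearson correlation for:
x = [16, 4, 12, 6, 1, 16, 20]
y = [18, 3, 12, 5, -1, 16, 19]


n=7, Σx=75, Σy=72, Σxy=1109, Σx²=1109, Σy²=1120
r = (7×1109 - 75×72)/√((7×1109 - 75²)(7×1120 - 72²))
= 2363/√(2138×2656) = 2363/√5678528 ≈ 2363/2382.9662 ≈ 0.9916

r ≈ 0.9916


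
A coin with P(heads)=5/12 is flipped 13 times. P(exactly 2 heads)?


Binomial: P(X=2) = C(13,2)×p^2×(1-p)^11
= 78 × 25/144 × 1977326743/743008370688 = 642631191475/17832200896512

P(X=2) = 642631191475/17832200896512 ≈ 3.60%


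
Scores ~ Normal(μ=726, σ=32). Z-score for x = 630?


z = (x - μ)/σ = (630 - 726)/32 = -3.0

z = -3.0


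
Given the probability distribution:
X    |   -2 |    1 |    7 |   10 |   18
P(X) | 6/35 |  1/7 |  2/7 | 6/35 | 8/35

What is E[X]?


E[X] = Σ x·P(X=x)
= (-2)×(6/35) + (1)×(1/7) + (7)×(2/7) + (10)×(6/35) + (18)×(8/35)
= 267/35

E[X] = 267/35


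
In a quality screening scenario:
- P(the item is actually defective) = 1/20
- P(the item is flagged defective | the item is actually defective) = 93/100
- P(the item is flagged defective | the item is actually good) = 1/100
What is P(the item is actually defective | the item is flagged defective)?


Using Bayes' theorem:
P(A|B) = P(B|A)·P(A) / P(B)

P(the item is flagged defective) = 93/100 × 1/20 + 1/100 × 19/20
= 93/2000 + 19/2000 = 7/125

P(the item is actually defective|the item is flagged defective) = (93/2000) / (7/125) = 93/112

P(the item is actually defective|the item is flagged defective) = 93/112 ≈ 83.04%


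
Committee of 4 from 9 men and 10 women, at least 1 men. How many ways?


Count by #men:
  1M,3W: C(9,1)×C(10,3)=1080
  2M,2W: C(9,2)×C(10,2)=1620
  3M,1W: C(9,3)×C(10,1)=840
  4M,0W: C(9,4)×C(10,0)=126
Total = 3666

3666


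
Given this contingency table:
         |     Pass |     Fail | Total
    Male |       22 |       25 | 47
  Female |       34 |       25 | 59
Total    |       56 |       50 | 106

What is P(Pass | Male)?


P(Pass | Male) = 22/(22+25) = 22/47

P(Pass|Male) = 22/47 ≈ 46.81%


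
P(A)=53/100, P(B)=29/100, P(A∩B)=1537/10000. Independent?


P(A)×P(B) = 1537/10000
P(A∩B) = 1537/10000
Equal ✓ → Independent

Yes, independent


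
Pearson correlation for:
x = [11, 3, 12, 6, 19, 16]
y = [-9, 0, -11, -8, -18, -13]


n=6, Σx=67, Σy=-59, Σxy=-829, Σx²=927, Σy²=759
r = (6×(-829) - 67×(-59))/√((6×927 - 67²)(6×759 - (-59)²))
= -1021/√(1073×1073) = -1021/√1151329 ≈ -1021/1073.0000 ≈ -0.9515

r ≈ -0.9515


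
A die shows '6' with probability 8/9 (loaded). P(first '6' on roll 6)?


Geometric: P(X=6) = (1-p)^(k-1)×p = (1/9)^5×8/9 = 8/531441

P(X=6) = 8/531441 ≈ 0.00%


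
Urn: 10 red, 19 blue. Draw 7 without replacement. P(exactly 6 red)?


Hypergeometric: C(10,6)×C(19,1)/C(29,7)
= 210×19/1560780 = 133/52026

P(X=6) = 133/52026 ≈ 0.26%


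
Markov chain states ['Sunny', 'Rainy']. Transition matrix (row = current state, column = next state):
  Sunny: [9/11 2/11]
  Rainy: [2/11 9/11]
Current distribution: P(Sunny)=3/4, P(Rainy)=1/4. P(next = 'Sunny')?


P(next=Sunny) = Σᵢ P(now=i)×P(i→Sunny)
= 3/4×9/11 + 1/4×2/11
= 27/44 + 1/22 = 29/44

P = 29/44 ≈ 0.6591


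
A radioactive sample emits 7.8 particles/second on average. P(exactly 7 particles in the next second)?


Poisson(λ=7.8): P(X=7) = e^(-λ)×λ^k/k!
= e^(-7.8) × 7.8^7 / 7!
≈ 0.000409734979 × 1756556.88549 / 5040 ≈ 0.142802

P(X=7) ≈ 0.142802 ≈ 14.28%


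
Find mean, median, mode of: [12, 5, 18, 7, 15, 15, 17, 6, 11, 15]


Sorted: [5, 6, 7, 11, 12, 15, 15, 15, 17, 18]
Mean = 121/10
Median = 27/2
Freq: {12: 1, 5: 1, 18: 1, 7: 1, 15: 3, 17: 1, 6: 1, 11: 1}
Mode: [15]

Mean=121/10, Median=27/2, Mode=15


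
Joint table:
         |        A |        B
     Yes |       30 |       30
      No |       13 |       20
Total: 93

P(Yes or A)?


P(Yes∨A) = P(Yes) + P(A) - P(Yes∧A)
= (60 + 43 - 30)/93 = 73/93

P = 73/93 ≈ 78.49%


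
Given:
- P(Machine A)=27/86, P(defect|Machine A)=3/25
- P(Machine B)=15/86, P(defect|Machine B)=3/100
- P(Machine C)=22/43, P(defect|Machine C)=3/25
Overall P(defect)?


P(B) = Σ P(B|Aᵢ)×P(Aᵢ)
  3/25×27/86 = 81/2150
  3/100×15/86 = 9/1720
  3/25×22/43 = 66/1075
Sum = 897/8600

P(defect) = 897/8600 ≈ 10.43%


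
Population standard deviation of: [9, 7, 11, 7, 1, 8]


Mean = 43/6
  (9-43/6)²=121/36
  (7-43/6)²=1/36
  (11-43/6)²=529/36
  (7-43/6)²=1/36
  (1-43/6)²=1369/36
  (8-43/6)²=25/36
Σ(x-μ)² = 341/6
σ² = (341/6)/6 = 341/36

σ = √(341/36) ≈ 3.0777


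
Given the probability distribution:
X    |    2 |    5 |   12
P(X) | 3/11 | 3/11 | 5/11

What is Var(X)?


E[X] = 81/11
E[X²] = 807/11
Var(X) = E[X²] - (E[X])² = 807/11 - 6561/121 = 2316/121

Var(X) = 2316/121 ≈ 19.1405


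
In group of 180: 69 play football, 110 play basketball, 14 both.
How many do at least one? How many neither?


|A∪B| = 69+110-14 = 165
Neither = 180-165 = 15

At least one: 165; Neither: 15


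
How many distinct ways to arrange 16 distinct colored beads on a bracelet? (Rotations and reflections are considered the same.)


Free circular arrangements: rotations and reflections both identified.
(n-1)!/2 = 15!/2 = 1307674368000/2 = 653837184000

653837184000


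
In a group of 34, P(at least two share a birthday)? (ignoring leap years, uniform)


P(all different) = Π(365-i)/365 for i=0..33
= 0.204683
P(match) = 1 - 0.204683 = 0.795317

P ≈ 0.7953 ≈ 79.53%


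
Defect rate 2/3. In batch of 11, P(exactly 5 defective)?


Binomial: P(X=5) = C(11,5)×p^5×(1-p)^6
= 462 × 32/243 × 1/729 = 4928/59049

P(X=5) = 4928/59049 ≈ 8.35%


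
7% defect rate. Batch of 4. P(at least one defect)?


P(all good) = (93/100)^4 = 74805201/100000000
P(≥1 defect) = 25194799/100000000

P = 25194799/100000000 ≈ 25.19%


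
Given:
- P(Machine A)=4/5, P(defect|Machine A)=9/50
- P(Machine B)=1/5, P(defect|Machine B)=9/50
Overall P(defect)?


P(B) = Σ P(B|Aᵢ)×P(Aᵢ)
  9/50×4/5 = 18/125
  9/50×1/5 = 9/250
Sum = 9/50

P(defect) = 9/50 ≈ 18.00%


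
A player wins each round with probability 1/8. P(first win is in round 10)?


Geometric: P(X=10) = (1-p)^(k-1)×p = (7/8)^9×1/8 = 40353607/1073741824

P(X=10) = 40353607/1073741824 ≈ 3.76%


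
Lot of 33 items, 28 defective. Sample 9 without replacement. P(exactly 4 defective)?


Hypergeometric: C(28,4)×C(5,5)/C(33,9)
= 20475×1/38567100 = 21/39556

P(X=4) = 21/39556 ≈ 0.05%


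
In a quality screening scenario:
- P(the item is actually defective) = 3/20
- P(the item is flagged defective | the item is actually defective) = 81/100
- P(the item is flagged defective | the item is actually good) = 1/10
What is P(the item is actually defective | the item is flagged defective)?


Using Bayes' theorem:
P(A|B) = P(B|A)·P(A) / P(B)

P(the item is flagged defective) = 81/100 × 3/20 + 1/10 × 17/20
= 243/2000 + 17/200 = 413/2000

P(the item is actually defective|the item is flagged defective) = (243/2000) / (413/2000) = 243/413

P(the item is actually defective|the item is flagged defective) = 243/413 ≈ 58.84%


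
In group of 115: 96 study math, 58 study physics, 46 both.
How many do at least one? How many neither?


|A∪B| = 96+58-46 = 108
Neither = 115-108 = 7

At least one: 108; Neither: 7


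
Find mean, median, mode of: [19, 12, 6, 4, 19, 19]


Sorted: [4, 6, 12, 19, 19, 19]
Mean = 79/6
Median = 31/2
Freq: {19: 3, 12: 1, 6: 1, 4: 1}
Mode: [19]

Mean=79/6, Median=31/2, Mode=19


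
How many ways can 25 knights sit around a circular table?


Circular arrangements of 25 distinct objects: fix one position to break rotational symmetry.
(n-1)! = 24! = 620448401733239439360000

620448401733239439360000


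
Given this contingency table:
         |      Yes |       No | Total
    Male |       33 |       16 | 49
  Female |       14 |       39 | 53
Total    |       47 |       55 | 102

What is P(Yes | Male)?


P(Yes | Male) = 33/(33+16) = 33/49

P(Yes|Male) = 33/49 ≈ 67.35%


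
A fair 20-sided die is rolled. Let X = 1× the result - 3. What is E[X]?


E[die] = (1+20)/2 = 21/2
E[X] = 1×21/2 - 3 = 15/2

E[X] = 15/2


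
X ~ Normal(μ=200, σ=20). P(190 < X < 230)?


z₁=(190-200)/20=-0.5, z₂=(230-200)/20=1.5
P = Φ(1.5) - Φ(-0.5) = 0.933193 - 0.308538 = 0.624655 ≈ 0.6247

P(190 < X < 230) ≈ 0.6247


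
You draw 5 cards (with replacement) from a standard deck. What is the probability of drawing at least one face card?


P(not a face card) = 40/52 = 10/13
P(none in 5 draws) = (10/13)^5 = 100000/371293
P(≥1 face card) = 1 - 100000/371293 = 271293/371293

P = 271293/371293 ≈ 73.07%


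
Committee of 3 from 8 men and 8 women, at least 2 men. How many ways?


Count by #men:
  2M,1W: C(8,2)×C(8,1)=224
  3M,0W: C(8,3)×C(8,0)=56
Total = 280

280


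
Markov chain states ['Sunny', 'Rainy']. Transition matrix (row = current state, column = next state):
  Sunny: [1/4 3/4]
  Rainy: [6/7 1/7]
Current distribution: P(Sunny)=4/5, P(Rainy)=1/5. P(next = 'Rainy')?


P(next=Rainy) = Σᵢ P(now=i)×P(i→Rainy)
= 4/5×3/4 + 1/5×1/7
= 3/5 + 1/35 = 22/35

P = 22/35 ≈ 0.6286


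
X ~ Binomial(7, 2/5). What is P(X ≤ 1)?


P(X ≤ 1) = Σ P(X=i) for i=0..1
P(X=0) = 2187/78125
P(X=1) = 10206/78125
Sum = 12393/78125

P(X ≤ 1) = 12393/78125 ≈ 15.86%


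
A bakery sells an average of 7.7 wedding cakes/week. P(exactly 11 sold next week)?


Poisson(λ=7.7): P(X=11) = e^(-λ)×λ^k/k!
= e^(-7.7) × 7.7^11 / 11!
≈ 0.0004528271829 × 5641543963.89 / 39916800 ≈ 0.063999

P(X=11) ≈ 0.063999 ≈ 6.40%


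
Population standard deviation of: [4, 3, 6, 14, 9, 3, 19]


Mean = 58/7
  (4-58/7)²=900/49
  (3-58/7)²=1369/49
  (6-58/7)²=256/49
  (14-58/7)²=1600/49
  (9-58/7)²=25/49
  (3-58/7)²=1369/49
  (19-58/7)²=5625/49
Σ(x-μ)² = 1592/7
σ² = (1592/7)/7 = 1592/49

σ = √(1592/49) ≈ 5.7000


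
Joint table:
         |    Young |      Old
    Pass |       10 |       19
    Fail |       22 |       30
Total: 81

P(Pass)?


P(Pass) = (10+19)/81 = 29/81

P(Pass) = 29/81 ≈ 35.80%


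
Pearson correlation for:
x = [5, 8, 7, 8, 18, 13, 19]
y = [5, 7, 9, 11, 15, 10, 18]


n=7, Σx=78, Σy=75, Σxy=974, Σx²=1056, Σy²=925
r = (7×974 - 78×75)/√((7×1056 - 78²)(7×925 - 75²))
= 968/√(1308×850) = 968/√1111800 ≈ 968/1054.4193 ≈ 0.9180

r ≈ 0.9180


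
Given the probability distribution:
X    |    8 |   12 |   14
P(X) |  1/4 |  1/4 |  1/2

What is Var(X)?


E[X] = 12
E[X²] = 150
Var(X) = E[X²] - (E[X])² = 150 - 144 = 6

Var(X) = 6 ≈ 6.0000


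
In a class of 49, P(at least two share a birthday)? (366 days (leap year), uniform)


P(all different) = Π(366-i)/366 for i=0..48
= 0.034553
P(match) = 1 - 0.034553 = 0.965447

P ≈ 0.9654 ≈ 96.54%


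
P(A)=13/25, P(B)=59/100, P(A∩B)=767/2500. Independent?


P(A)×P(B) = 767/2500
P(A∩B) = 767/2500
Equal ✓ → Independent

Yes, independent


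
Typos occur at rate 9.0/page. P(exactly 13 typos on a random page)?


Poisson(λ=9.0): P(X=13) = e^(-λ)×λ^k/k!
= e^(-9.0) × 9.0^13 / 13!
≈ 0.0001234098041 × 2.54186582833e+12 / 6227020800 ≈ 0.050376

P(X=13) ≈ 0.050376 ≈ 5.04%


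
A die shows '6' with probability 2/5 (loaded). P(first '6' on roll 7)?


Geometric: P(X=7) = (1-p)^(k-1)×p = (3/5)^6×2/5 = 1458/78125

P(X=7) = 1458/78125 ≈ 1.87%


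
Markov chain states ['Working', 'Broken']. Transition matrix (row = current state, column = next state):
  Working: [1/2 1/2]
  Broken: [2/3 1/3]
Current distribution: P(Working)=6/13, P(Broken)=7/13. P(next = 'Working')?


P(next=Working) = Σᵢ P(now=i)×P(i→Working)
= 6/13×1/2 + 7/13×2/3
= 3/13 + 14/39 = 23/39

P = 23/39 ≈ 0.5897


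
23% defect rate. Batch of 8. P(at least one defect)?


P(all good) = (77/100)^8 = 1235736291547681/10000000000000000
P(≥1 defect) = 8764263708452319/10000000000000000

P = 8764263708452319/10000000000000000 ≈ 87.64%


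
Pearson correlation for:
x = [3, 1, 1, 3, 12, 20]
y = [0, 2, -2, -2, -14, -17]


n=6, Σx=40, Σy=-33, Σxy=-514, Σx²=564, Σy²=497
r = (6×(-514) - 40×(-33))/√((6×564 - 40²)(6×497 - (-33)²))
= -1764/√(1784×1893) = -1764/√3377112 ≈ -1764/1837.6920 ≈ -0.9599

r ≈ -0.9599


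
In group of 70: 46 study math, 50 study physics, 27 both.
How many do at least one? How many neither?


|A∪B| = 46+50-27 = 69
Neither = 70-69 = 1

At least one: 69; Neither: 1


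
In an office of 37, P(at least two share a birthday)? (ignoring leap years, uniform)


P(all different) = Π(365-i)/365 for i=0..36
= 0.151266
P(match) = 1 - 0.151266 = 0.848734

P ≈ 0.8487 ≈ 84.87%


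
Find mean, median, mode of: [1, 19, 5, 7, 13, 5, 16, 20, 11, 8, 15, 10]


Sorted: [1, 5, 5, 7, 8, 10, 11, 13, 15, 16, 19, 20]
Mean = 130/12 = 65/6
Median = 21/2
Freq: {1: 1, 19: 1, 5: 2, 7: 1, 13: 1, 16: 1, 20: 1, 11: 1, 8: 1, 15: 1, 10: 1}
Mode: [5]

Mean=65/6, Median=21/2, Mode=5


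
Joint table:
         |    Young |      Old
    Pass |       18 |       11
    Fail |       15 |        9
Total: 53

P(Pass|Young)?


P(Pass|Young) = 18/(18+15) = 18/33 = 6/11

P = 6/11 ≈ 54.55%


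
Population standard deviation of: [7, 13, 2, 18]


Mean = 40/4 = 10
  (7-10)²=9
  (13-10)²=9
  (2-10)²=64
  (18-10)²=64
Σ(x-μ)² = 146
σ² = 146/4 = 73/2

σ = √(73/2) ≈ 6.0415


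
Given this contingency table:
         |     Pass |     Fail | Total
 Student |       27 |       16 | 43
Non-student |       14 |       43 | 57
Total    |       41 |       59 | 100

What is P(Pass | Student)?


P(Pass | Student) = 27/(27+16) = 27/43

P(Pass|Student) = 27/43 ≈ 62.79%


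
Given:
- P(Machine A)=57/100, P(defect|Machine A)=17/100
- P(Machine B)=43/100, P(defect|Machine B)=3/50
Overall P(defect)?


P(B) = Σ P(B|Aᵢ)×P(Aᵢ)
  17/100×57/100 = 969/10000
  3/50×43/100 = 129/5000
Sum = 1227/10000

P(defect) = 1227/10000 ≈ 12.27%


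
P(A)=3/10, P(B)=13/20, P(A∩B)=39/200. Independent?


P(A)×P(B) = 39/200
P(A∩B) = 39/200
Equal ✓ → Independent

Yes, independent


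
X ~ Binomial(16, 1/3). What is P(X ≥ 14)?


P(X ≥ 14) = Σ P(X=i) for i=14..16
P(X=14) = 160/14348907
P(X=15) = 32/43046721
P(X=16) = 1/43046721
Sum = 19/1594323

P(X ≥ 14) = 19/1594323 ≈ 0.00%


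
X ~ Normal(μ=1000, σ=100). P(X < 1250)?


z = (1250-1000)/100 = 2.5
P(Z < 2.5) = 0.9938

P(X < 1250) ≈ 0.9938


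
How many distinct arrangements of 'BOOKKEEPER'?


Letters: 10, freq: {'B': 1, 'O': 2, 'K': 2, 'E': 3, 'P': 1, 'R': 1}
10!/(1!×2!×2!×3!×1!×1!) = 3628800/24 = 151200

151200


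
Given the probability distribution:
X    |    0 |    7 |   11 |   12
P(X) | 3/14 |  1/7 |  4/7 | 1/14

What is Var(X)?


E[X] = 57/7
E[X²] = 605/7
Var(X) = E[X²] - (E[X])² = 605/7 - 3249/49 = 986/49

Var(X) = 986/49 ≈ 20.1224


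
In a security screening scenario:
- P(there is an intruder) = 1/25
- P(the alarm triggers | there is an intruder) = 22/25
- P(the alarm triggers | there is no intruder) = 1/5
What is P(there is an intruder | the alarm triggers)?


Using Bayes' theorem:
P(A|B) = P(B|A)·P(A) / P(B)

P(the alarm triggers) = 22/25 × 1/25 + 1/5 × 24/25
= 22/625 + 24/125 = 142/625

P(there is an intruder|the alarm triggers) = (22/625) / (142/625) = 11/71

P(there is an intruder|the alarm triggers) = 11/71 ≈ 15.49%


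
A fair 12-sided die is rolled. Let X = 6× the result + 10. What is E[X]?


E[die] = (1+12)/2 = 13/2
E[X] = 6×13/2 + 10 = 49

E[X] = 49


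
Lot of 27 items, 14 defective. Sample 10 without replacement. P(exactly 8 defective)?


Hypergeometric: C(14,8)×C(13,2)/C(27,10)
= 3003×78/8436285 = 182/6555

P(X=8) = 182/6555 ≈ 2.78%


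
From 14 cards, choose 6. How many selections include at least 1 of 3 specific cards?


Complement: C(14,6) - C(11,6) = 3003 - 462 = 2541

2541


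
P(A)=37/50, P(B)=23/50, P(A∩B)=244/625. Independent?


P(A)×P(B) = 851/2500
P(A∩B) = 244/625
Not equal → NOT independent

No, not independent


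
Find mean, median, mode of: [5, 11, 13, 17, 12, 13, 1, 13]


Sorted: [1, 5, 11, 12, 13, 13, 13, 17]
Mean = 85/8
Median = 25/2
Freq: {5: 1, 11: 1, 13: 3, 17: 1, 12: 1, 1: 1}
Mode: [13]

Mean=85/8, Median=25/2, Mode=13


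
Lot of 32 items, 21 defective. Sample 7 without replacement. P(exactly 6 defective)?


Hypergeometric: C(21,6)×C(11,1)/C(32,7)
= 54264×11/3365856 = 24871/140244

P(X=6) = 24871/140244 ≈ 17.73%


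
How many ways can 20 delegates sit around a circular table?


Circular arrangements of 20 distinct objects: fix one position to break rotational symmetry.
(n-1)! = 19! = 121645100408832000

121645100408832000


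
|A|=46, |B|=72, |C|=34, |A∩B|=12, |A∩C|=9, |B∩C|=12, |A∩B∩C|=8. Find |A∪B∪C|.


|A∪B∪C| = 46+72+34-12-9-12+8 = 127

|A∪B∪C| = 127


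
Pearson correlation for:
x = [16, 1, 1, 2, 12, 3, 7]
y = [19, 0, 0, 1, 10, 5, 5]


n=7, Σx=42, Σy=40, Σxy=476, Σx²=464, Σy²=512
r = (7×476 - 42×40)/√((7×464 - 42²)(7×512 - 40²))
= 1652/√(1484×1984) = 1652/√2944256 ≈ 1652/1715.8834 ≈ 0.9628

r ≈ 0.9628


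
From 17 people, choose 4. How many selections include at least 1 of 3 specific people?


Complement: C(17,4) - C(14,4) = 2380 - 1001 = 1379

1379


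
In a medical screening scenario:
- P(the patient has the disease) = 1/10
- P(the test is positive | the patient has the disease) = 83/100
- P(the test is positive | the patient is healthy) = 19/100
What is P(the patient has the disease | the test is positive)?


Using Bayes' theorem:
P(A|B) = P(B|A)·P(A) / P(B)

P(the test is positive) = 83/100 × 1/10 + 19/100 × 9/10
= 83/1000 + 171/1000 = 127/500

P(the patient has the disease|the test is positive) = (83/1000) / (127/500) = 83/254

P(the patient has the disease|the test is positive) = 83/254 ≈ 32.68%
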